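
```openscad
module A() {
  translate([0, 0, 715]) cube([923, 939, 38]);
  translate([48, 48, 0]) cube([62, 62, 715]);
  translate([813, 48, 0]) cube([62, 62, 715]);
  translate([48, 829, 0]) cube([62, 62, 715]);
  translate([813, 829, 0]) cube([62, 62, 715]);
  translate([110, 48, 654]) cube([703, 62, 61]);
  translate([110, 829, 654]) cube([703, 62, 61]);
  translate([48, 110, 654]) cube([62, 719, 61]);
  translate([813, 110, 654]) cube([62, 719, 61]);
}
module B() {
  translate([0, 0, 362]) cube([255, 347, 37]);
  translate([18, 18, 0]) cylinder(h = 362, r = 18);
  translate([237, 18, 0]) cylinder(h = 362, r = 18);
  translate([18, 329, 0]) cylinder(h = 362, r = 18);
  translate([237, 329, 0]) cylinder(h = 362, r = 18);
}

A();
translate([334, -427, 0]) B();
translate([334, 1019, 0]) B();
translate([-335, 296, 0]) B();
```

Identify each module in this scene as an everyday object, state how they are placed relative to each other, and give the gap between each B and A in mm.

Each stool's nearest face is 80 mm from the table's bounding box.

A is a table. B is a stool. Three stools sit around the table at the −y, +y, −x sides. The gap between each stool and the table is 80 mm.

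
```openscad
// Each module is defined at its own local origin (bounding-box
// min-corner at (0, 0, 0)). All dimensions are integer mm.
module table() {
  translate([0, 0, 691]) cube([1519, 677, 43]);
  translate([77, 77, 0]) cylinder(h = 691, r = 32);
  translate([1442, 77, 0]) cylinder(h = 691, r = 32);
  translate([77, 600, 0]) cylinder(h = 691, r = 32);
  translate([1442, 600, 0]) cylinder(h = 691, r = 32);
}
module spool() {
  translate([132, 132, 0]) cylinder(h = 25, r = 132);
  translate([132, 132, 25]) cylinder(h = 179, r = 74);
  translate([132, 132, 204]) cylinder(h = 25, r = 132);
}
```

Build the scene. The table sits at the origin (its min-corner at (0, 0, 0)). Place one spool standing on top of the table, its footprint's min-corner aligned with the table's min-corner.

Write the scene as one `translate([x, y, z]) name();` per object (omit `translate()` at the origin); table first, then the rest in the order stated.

table();
translate([0, 0, 734]) spool();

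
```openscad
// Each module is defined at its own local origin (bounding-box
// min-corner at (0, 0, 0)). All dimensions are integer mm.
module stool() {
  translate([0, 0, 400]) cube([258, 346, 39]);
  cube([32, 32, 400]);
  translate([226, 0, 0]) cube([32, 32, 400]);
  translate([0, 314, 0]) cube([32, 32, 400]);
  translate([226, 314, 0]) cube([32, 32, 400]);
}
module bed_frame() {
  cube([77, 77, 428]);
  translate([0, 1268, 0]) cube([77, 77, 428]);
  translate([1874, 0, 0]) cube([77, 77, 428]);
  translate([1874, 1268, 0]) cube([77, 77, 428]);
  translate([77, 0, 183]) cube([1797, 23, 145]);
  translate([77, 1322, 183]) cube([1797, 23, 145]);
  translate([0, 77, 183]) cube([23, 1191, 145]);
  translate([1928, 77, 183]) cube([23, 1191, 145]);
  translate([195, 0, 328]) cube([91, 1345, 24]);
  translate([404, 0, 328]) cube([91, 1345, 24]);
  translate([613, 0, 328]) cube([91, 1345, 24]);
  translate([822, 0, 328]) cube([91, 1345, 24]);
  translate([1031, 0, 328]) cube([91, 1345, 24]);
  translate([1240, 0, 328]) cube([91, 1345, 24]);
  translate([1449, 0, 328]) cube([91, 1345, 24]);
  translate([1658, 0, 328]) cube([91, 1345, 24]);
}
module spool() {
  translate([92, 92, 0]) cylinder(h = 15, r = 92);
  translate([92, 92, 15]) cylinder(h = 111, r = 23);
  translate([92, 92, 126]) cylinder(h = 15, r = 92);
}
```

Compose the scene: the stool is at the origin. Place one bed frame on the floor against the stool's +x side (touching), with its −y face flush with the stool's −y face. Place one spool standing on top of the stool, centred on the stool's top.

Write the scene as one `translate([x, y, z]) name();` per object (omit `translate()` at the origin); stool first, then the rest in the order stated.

stool();
translate([258, 0, 0]) bed_frame();
translate([37, 81, 439]) spool();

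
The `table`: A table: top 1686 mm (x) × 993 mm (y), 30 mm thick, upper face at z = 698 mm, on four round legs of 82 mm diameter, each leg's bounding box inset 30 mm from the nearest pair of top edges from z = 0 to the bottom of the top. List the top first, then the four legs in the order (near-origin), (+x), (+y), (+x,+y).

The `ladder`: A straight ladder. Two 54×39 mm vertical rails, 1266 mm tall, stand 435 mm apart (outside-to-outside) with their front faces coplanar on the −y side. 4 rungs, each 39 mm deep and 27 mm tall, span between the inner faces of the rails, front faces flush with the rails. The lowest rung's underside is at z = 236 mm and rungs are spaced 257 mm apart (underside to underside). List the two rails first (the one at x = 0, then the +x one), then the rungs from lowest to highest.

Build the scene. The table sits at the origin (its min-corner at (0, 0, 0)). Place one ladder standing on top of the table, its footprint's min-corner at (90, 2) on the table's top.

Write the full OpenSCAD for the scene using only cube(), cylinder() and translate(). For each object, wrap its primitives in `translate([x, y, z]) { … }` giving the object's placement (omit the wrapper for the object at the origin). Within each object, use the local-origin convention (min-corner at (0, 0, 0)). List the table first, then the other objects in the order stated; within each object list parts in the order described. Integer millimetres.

translate([0, 0, 668]) cube([1686, 993, 30]);
translate([71, 71, 0]) cylinder(h = 668, r = 41);
translate([1615, 71, 0]) cylinder(h = 668, r = 41);
translate([71, 922, 0]) cylinder(h = 668, r = 41);
translate([1615, 922, 0]) cylinder(h = 668, r = 41);
translate([90, 2, 698]) {
  cube([54, 39, 1266]);
  translate([381, 0, 0]) cube([54, 39, 1266]);
  translate([54, 0, 236]) cube([327, 39, 27]);
  translate([54, 0, 493]) cube([327, 39, 27]);
  translate([54, 0, 750]) cube([327, 39, 27]);
  translate([54, 0, 1007]) cube([327, 39, 27]);
}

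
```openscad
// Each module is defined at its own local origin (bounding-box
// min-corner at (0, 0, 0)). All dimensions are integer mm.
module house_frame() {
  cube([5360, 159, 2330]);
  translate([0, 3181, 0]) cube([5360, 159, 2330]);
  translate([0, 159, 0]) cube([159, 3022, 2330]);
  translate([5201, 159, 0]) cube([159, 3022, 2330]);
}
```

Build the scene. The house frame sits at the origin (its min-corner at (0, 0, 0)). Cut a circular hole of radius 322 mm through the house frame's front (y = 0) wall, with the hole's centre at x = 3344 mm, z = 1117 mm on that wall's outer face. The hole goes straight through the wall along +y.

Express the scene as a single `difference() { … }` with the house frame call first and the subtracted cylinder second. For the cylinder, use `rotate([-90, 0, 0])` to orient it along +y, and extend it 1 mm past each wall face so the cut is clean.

difference() {
  house_frame();
  translate([3344, -1, 1117]) rotate([-90, 0, 0]) cylinder(h = 161, r = 322);
}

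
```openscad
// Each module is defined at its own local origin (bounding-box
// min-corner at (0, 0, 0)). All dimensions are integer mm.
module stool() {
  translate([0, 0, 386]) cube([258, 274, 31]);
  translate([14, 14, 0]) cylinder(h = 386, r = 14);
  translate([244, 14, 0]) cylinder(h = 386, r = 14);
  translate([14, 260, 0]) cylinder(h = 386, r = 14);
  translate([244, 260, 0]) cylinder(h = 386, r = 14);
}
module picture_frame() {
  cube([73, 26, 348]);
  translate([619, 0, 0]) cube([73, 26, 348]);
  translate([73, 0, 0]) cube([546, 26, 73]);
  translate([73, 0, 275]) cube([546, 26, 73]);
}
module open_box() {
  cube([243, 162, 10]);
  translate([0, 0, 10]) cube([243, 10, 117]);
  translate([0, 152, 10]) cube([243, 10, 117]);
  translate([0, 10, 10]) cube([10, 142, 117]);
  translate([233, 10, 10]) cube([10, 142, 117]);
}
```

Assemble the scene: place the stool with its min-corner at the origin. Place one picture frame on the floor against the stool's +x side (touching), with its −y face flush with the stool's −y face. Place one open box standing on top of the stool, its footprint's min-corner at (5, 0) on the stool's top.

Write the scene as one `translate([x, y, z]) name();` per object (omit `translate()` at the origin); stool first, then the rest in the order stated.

stool();
translate([258, 0, 0]) picture_frame();
translate([5, 0, 417]) open_box();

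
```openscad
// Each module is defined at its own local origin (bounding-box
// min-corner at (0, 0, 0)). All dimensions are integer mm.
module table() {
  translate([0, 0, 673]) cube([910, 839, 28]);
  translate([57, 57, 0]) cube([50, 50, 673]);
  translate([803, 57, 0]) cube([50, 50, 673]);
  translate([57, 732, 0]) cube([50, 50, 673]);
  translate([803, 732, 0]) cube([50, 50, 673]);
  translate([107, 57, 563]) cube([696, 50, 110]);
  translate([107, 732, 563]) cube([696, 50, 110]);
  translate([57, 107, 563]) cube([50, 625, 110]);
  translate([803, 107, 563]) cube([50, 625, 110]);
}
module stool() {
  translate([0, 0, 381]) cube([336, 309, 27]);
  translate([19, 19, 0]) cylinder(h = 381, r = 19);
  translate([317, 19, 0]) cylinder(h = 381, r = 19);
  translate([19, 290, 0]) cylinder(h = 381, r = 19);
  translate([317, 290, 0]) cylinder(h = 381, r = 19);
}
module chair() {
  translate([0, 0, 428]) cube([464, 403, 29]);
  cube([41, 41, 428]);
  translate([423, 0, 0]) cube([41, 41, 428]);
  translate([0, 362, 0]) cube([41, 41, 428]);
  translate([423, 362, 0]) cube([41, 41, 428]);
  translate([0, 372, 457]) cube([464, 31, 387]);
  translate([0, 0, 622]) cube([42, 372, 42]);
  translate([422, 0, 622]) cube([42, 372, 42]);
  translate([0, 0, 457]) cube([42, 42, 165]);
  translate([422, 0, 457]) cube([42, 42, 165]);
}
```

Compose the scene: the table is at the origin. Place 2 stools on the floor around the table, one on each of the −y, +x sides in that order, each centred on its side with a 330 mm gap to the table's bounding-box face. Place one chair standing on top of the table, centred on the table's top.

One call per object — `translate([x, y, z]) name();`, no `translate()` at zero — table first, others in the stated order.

table();
translate([287, -639, 0]) stool();
translate([1240, 265, 0]) stool();
translate([223, 218, 701]) chair();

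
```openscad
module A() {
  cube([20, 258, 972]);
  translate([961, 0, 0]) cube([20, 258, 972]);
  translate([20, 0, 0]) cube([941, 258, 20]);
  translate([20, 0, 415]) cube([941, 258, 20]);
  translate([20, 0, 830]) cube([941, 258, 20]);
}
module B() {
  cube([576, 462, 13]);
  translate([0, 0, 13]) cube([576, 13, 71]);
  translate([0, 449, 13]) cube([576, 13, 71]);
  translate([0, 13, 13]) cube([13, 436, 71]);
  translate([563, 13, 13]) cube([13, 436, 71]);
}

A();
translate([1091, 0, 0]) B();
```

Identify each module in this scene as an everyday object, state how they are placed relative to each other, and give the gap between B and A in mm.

The open box's nearest face is 110 mm from the bookshelf's +x face.

A is a bookshelf. B is an open box. The open box is on the floor beside the bookshelf on its +x side. The gap between the open box and the bookshelf is 110 mm.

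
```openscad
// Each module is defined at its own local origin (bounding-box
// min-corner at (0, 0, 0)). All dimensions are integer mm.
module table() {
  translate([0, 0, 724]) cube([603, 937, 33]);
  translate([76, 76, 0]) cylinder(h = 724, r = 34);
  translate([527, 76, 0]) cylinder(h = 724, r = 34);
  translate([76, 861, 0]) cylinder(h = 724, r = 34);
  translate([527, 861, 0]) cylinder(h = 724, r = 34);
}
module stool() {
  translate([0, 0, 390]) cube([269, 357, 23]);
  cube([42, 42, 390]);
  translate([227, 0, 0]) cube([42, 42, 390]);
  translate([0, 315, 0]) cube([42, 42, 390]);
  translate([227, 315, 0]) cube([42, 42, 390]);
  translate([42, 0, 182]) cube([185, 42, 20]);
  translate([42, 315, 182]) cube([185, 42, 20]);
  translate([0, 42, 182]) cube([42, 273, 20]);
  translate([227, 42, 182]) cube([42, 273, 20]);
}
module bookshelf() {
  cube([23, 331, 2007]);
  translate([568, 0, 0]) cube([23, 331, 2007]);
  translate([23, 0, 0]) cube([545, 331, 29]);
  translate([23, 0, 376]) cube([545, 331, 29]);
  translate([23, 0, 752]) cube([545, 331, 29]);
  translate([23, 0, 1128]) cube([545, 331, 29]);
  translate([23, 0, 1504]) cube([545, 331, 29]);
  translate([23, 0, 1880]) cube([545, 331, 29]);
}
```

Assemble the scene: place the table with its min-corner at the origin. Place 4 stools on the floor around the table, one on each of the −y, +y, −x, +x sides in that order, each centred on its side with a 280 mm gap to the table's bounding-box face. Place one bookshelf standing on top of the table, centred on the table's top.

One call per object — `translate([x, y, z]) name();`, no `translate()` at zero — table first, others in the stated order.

table();
translate([167, -637, 0]) stool();
translate([167, 1217, 0]) stool();
translate([-549, 290, 0]) stool();
translate([883, 290, 0]) stool();
translate([6, 303, 757]) bookshelf();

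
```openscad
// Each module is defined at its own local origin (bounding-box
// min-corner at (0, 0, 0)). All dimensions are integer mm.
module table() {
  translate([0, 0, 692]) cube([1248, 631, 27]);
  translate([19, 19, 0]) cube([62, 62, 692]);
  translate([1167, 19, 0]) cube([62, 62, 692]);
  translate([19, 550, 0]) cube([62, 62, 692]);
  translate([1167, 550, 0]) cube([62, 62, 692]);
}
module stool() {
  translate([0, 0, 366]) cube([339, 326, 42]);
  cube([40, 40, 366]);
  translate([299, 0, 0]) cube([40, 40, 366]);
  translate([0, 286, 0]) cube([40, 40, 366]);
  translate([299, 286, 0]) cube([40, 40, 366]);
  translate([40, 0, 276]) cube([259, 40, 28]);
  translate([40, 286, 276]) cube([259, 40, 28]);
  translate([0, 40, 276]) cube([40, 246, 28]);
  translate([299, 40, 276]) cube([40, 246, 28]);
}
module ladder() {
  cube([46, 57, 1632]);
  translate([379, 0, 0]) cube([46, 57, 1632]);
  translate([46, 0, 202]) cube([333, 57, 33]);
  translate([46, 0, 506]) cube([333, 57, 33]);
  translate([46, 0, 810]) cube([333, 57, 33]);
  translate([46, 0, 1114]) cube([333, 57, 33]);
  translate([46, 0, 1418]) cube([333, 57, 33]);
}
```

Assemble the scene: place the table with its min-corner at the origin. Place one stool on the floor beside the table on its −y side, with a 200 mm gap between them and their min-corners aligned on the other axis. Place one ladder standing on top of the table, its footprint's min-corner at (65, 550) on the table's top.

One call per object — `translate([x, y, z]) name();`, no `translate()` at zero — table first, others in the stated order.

table();
translate([0, -526, 0]) stool();
translate([65, 550, 719]) ladder();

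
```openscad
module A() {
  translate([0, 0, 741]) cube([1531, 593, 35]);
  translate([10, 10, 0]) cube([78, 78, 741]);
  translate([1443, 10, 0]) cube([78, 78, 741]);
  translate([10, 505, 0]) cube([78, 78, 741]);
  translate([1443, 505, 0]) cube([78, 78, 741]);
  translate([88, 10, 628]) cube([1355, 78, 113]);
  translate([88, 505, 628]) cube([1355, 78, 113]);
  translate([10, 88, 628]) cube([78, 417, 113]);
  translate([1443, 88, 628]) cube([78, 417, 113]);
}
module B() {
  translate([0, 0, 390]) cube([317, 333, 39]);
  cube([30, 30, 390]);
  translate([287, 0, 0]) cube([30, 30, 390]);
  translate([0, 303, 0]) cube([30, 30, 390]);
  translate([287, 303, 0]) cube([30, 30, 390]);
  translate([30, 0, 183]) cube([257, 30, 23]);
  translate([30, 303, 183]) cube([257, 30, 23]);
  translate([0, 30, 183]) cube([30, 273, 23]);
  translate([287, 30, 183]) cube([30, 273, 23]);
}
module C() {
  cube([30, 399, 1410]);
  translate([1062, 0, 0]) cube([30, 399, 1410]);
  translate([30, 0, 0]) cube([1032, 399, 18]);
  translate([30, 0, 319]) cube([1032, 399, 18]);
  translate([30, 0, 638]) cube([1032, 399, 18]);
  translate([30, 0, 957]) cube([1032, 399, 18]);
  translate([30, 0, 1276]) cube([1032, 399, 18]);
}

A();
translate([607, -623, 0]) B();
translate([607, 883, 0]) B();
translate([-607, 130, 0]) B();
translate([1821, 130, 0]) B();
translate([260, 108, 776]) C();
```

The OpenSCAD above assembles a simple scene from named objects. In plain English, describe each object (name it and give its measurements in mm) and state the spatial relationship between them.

A is a table with a 1531×593 mm rectangular top, 35 mm thick, top surface at z = 776 mm, supported by four 78×78 mm square legs, each inset 10 mm from the nearest pair of top edges, running from the floor. Four apron rails, 78 mm thick and 113 mm tall, run between adjacent legs with their top edges flush with the underside of the top and their outer faces flush with the legs' outer faces.

B is a four-legged stool. The seat is a 317×333×39 mm slab whose top surface is at z = 429 mm; four square legs, each 30×30 mm in cross-section, run from the floor (z = 0) to the underside of the seat, each flush with a corner of the seat. Four stretchers, 30 mm wide and 23 mm tall, connect adjacent legs with their undersides at z = 183 mm, each running between the inner faces of the legs it joins and aligned with the legs' outer faces on the other axis.

C is a bookshelf 1092 mm wide overall, 399 mm deep and 1410 mm tall. The two sides are 30 mm thick vertical panels. 5 horizontal shelves of 18 mm thickness span between the inner faces of the sides; the lowest shelf sits on the floor and shelves are stacked with a clear vertical gap of 301 mm between each pair.

Four stools sit around the table at the −y, +y, −x, +x sides. The bookshelf is on top of the table.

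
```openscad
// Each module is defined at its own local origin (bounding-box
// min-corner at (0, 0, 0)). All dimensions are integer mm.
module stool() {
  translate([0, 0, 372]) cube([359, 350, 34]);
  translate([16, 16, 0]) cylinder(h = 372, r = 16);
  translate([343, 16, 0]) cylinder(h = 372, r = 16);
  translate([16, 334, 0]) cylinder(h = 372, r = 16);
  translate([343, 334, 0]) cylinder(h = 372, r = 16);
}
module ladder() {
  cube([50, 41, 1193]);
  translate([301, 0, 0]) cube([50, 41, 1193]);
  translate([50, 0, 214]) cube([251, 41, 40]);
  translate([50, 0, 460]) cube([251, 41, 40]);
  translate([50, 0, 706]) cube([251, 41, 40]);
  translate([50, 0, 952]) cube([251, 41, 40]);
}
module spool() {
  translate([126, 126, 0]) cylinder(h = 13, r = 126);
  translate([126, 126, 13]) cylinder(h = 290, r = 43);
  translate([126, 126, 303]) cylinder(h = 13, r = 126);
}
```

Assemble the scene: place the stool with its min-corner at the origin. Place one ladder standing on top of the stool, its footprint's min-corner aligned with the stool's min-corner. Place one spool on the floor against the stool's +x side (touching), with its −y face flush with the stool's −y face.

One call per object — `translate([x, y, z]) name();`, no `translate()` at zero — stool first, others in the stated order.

stool();
translate([0, 0, 406]) ladder();
translate([359, 0, 0]) spool();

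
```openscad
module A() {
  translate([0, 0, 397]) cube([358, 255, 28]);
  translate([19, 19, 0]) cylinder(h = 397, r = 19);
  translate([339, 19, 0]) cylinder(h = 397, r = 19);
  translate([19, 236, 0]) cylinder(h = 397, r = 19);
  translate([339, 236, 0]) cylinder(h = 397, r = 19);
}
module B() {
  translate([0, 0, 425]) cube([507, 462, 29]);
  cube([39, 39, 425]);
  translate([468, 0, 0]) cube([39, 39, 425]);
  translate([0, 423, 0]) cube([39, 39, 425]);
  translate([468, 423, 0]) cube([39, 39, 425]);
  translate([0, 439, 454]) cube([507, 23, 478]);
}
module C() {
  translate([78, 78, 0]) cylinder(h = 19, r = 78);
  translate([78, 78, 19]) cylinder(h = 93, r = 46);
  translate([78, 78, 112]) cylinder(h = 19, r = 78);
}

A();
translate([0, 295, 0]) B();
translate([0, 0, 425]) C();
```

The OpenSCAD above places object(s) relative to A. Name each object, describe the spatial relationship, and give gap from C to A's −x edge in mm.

The spool's min-x is at 0; the stool's min-x is 0; gap = 0 mm.

A is a stool. B is a chair. C is a spool. The chair is on the floor beside the stool on its +y side. The spool is on top of the stool. The gap from the spool to the stool's −x edge is 0 mm.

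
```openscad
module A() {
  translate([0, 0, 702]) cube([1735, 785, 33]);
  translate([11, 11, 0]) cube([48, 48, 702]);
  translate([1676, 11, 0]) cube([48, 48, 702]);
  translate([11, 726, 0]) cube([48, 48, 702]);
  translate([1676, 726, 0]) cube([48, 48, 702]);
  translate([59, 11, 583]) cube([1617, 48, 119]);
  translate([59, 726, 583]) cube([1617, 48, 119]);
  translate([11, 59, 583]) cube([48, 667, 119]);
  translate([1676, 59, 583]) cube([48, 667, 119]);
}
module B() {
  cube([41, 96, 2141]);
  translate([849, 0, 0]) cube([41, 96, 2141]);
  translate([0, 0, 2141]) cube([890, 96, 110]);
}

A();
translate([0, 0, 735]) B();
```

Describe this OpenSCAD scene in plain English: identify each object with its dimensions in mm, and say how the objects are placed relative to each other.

A is a table with a 1735×785 mm rectangular top, 33 mm thick, top surface at z = 735 mm, supported by four 48×48 mm square legs, each inset 11 mm from the nearest pair of top edges, running from the floor. Four apron rails, 48 mm thick and 119 mm tall, run between adjacent legs with their top edges flush with the underside of the top and their outer faces flush with the legs' outer faces.

B is a rectangular door frame: two vertical jambs of 41×96 mm section, 2141 mm tall, with a clear opening 808 mm wide between their inner faces. A header 110 mm tall and 96 mm deep lies on top of the jambs and spans the full outside width.

The door frame is on top of the table.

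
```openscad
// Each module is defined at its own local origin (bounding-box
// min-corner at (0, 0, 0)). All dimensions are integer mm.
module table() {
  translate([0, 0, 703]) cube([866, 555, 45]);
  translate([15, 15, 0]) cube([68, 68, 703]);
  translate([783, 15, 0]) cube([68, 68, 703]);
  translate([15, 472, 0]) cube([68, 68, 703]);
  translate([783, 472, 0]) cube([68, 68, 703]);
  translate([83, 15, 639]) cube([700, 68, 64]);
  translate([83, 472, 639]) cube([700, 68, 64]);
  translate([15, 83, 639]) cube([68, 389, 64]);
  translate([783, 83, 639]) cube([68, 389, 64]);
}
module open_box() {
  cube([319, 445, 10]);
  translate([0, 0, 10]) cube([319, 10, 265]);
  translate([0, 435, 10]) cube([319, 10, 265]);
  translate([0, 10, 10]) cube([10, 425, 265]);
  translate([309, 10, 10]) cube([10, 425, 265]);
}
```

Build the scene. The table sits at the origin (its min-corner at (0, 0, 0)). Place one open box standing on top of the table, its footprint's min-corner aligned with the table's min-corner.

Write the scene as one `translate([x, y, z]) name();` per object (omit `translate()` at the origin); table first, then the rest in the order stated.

table();
translate([0, 0, 748]) open_box();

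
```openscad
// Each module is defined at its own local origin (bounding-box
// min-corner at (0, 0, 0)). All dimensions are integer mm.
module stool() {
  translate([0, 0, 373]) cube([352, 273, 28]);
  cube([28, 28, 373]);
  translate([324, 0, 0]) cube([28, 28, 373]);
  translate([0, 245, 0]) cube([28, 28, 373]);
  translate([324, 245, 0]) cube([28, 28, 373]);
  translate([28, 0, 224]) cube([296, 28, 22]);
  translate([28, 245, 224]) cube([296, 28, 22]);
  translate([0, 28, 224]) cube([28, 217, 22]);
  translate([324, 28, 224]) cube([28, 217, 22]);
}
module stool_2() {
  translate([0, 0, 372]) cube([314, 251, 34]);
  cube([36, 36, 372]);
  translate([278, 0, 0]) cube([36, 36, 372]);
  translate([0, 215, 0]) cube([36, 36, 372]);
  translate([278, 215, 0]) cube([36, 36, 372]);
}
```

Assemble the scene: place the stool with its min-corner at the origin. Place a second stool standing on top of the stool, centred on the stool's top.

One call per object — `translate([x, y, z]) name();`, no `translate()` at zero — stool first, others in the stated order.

stool();
translate([19, 11, 401]) stool_2();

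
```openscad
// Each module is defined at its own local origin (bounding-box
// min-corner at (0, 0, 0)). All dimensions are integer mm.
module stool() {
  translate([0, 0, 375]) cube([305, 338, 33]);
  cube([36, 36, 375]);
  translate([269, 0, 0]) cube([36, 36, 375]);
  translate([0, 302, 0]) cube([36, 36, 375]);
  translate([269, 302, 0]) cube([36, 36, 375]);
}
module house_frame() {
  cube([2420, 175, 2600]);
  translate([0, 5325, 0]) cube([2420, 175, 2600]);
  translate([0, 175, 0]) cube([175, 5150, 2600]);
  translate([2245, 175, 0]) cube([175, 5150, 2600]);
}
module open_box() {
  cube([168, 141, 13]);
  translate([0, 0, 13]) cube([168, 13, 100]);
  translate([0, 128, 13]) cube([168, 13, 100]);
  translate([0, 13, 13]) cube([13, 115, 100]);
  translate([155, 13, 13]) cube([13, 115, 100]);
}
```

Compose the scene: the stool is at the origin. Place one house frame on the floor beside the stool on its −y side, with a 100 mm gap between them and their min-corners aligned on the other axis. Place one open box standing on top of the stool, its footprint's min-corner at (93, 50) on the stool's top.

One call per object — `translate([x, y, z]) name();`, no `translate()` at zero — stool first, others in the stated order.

stool();
translate([0, -5600, 0]) house_frame();
translate([93, 50, 408]) open_box();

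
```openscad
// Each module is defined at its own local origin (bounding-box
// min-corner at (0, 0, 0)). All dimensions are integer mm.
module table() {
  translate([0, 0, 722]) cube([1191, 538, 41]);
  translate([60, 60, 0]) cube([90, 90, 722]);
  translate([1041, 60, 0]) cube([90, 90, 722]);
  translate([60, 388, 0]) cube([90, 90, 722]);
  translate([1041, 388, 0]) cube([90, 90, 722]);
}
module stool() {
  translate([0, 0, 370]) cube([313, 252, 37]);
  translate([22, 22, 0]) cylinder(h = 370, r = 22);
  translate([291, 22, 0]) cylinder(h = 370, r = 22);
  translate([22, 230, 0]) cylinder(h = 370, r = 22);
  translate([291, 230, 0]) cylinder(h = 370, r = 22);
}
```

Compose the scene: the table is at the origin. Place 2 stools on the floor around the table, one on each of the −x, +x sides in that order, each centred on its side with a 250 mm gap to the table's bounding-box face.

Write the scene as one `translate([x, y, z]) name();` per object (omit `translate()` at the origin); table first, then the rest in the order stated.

table();
translate([-563, 143, 0]) stool();
translate([1441, 143, 0]) stool();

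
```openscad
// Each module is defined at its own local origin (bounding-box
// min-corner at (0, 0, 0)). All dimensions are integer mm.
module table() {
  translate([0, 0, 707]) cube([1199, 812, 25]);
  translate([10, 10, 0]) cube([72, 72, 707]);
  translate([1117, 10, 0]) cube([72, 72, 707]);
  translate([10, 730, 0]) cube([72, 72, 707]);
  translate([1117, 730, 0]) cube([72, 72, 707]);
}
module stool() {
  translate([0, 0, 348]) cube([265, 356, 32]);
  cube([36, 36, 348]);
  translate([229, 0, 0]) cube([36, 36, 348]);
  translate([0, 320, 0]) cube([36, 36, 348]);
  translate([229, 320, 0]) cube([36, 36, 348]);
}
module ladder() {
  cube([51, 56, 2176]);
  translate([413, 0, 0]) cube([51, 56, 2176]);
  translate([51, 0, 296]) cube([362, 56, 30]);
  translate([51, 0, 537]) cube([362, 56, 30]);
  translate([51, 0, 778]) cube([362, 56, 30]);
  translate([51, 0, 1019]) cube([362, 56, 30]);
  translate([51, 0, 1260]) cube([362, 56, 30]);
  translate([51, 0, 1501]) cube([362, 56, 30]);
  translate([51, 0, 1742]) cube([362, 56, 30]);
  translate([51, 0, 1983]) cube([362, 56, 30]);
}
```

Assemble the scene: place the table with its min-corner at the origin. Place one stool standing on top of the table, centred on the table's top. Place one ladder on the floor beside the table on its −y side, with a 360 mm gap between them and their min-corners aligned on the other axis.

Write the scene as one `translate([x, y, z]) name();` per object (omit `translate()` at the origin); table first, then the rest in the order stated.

table();
translate([467, 228, 732]) stool();
translate([0, -416, 0]) ladder();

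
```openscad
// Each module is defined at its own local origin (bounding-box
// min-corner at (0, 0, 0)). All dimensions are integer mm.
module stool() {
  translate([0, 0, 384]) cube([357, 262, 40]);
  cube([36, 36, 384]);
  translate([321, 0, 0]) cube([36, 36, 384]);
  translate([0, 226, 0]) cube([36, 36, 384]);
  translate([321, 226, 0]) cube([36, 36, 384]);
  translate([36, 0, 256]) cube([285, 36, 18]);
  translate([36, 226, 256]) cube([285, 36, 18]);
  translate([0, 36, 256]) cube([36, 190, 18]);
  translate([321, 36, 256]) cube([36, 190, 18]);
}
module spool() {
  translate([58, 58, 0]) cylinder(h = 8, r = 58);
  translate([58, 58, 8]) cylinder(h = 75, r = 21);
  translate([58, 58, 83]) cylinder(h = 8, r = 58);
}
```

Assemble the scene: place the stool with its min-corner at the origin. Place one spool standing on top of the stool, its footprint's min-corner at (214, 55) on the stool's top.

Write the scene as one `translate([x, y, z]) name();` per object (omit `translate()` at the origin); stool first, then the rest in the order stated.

stool();
translate([214, 55, 424]) spool();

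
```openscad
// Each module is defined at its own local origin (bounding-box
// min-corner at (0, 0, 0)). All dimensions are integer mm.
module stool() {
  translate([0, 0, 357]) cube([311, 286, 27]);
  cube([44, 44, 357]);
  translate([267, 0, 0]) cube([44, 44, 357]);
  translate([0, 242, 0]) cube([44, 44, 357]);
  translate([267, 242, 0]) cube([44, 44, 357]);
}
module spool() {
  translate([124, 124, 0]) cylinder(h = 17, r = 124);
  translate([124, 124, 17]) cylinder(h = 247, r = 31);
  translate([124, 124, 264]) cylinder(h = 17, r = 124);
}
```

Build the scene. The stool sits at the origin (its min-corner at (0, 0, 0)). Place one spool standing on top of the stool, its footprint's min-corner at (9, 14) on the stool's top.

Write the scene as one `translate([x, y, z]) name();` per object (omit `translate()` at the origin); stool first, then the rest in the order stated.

stool();
translate([9, 14, 384]) spool();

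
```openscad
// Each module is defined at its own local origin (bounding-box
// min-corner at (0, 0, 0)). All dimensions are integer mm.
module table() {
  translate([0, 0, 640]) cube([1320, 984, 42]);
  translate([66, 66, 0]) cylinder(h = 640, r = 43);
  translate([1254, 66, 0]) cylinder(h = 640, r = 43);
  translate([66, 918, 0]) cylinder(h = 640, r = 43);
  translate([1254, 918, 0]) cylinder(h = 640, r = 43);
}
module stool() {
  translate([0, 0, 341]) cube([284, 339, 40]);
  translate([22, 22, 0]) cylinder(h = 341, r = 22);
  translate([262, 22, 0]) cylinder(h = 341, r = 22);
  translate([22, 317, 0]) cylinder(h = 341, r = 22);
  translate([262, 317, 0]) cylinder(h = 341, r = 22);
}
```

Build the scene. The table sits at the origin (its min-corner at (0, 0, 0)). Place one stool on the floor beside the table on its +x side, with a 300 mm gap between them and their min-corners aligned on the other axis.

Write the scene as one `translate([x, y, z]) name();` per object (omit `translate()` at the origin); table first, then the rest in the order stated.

table();
translate([1620, 0, 0]) stool();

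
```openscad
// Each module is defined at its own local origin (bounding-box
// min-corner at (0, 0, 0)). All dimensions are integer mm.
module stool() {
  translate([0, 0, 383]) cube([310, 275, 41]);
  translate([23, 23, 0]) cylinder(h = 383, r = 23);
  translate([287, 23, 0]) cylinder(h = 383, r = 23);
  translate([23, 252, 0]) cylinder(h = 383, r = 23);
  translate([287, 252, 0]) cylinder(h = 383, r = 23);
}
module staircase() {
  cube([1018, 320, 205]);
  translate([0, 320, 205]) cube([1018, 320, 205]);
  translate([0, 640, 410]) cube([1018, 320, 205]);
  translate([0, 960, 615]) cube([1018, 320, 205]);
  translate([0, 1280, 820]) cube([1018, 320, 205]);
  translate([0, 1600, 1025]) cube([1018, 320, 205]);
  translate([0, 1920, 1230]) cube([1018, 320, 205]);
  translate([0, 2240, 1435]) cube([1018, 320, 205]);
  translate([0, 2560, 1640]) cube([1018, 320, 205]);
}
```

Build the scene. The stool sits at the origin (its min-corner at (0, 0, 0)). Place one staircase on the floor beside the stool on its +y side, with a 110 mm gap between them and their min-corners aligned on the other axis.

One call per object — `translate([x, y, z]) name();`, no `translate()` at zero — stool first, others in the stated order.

stool();
translate([0, 385, 0]) staircase();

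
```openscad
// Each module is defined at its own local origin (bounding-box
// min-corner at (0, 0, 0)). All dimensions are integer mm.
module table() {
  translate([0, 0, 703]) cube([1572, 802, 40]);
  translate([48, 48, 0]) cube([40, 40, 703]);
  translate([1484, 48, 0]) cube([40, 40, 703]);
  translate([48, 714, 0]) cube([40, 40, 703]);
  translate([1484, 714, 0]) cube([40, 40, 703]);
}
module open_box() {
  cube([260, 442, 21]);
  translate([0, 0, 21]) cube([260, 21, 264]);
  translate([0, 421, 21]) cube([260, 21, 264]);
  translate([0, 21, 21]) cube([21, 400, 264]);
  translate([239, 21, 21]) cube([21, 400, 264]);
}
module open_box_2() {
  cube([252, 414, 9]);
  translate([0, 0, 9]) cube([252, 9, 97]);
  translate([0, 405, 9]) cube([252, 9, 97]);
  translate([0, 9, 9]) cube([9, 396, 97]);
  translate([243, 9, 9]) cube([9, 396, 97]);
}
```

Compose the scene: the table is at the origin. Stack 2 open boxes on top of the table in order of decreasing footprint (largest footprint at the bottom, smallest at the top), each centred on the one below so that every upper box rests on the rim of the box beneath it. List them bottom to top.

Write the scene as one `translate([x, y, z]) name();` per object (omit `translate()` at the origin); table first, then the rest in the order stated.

table();
translate([656, 180, 743]) open_box();
translate([660, 194, 1028]) open_box_2();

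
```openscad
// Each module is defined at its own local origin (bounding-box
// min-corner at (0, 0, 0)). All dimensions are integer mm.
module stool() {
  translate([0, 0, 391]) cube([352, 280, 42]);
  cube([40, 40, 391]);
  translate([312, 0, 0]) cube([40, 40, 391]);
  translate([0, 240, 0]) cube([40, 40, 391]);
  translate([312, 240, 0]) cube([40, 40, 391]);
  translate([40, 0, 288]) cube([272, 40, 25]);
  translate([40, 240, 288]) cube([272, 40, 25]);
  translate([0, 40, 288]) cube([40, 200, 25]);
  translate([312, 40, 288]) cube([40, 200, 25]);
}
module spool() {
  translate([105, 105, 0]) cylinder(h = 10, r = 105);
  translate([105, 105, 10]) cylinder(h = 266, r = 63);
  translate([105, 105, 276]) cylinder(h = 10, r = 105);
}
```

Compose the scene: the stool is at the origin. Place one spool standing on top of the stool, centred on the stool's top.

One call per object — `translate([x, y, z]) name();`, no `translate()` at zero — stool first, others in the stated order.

stool();
translate([71, 35, 433]) spool();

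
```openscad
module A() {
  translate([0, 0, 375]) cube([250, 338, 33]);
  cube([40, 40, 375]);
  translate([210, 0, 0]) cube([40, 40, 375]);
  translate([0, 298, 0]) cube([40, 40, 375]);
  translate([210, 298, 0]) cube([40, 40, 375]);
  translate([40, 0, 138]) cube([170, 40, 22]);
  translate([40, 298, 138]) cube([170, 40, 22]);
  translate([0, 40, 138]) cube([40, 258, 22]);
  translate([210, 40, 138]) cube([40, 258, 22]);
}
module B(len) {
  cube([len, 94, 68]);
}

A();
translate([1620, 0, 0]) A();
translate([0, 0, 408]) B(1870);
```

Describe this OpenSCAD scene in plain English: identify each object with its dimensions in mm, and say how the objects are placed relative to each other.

A is a four-legged stool. The seat is 250×338 mm, 33 mm thick, top at z = 408 mm. It stands on four square legs, each 40×40 mm in cross-section, from z = 0 to the seat underside, each flush with a corner of the seat. Four stretchers, 40 mm wide and 22 mm tall, connect adjacent legs with their undersides at z = 138 mm, each running between the inner faces of the legs it joins and aligned with the legs' outer faces on the other axis.

B is a rectangular beam 1870 mm long (x), 94 mm deep (y), 68 mm thick (z).

The beam spans the tops of two stools placed 1370 mm apart, resting at z = 408 mm.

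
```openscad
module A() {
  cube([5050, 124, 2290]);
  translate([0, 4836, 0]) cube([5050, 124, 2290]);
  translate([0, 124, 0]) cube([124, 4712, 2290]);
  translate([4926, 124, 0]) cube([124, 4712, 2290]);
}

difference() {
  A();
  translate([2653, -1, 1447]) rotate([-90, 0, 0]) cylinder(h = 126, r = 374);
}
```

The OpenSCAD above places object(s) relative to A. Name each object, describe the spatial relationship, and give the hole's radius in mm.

A is a house frame. The house frame has a circular hole through its front wall. The hole's radius is 374 mm.

The subtracted cylinder has r = 374 mm.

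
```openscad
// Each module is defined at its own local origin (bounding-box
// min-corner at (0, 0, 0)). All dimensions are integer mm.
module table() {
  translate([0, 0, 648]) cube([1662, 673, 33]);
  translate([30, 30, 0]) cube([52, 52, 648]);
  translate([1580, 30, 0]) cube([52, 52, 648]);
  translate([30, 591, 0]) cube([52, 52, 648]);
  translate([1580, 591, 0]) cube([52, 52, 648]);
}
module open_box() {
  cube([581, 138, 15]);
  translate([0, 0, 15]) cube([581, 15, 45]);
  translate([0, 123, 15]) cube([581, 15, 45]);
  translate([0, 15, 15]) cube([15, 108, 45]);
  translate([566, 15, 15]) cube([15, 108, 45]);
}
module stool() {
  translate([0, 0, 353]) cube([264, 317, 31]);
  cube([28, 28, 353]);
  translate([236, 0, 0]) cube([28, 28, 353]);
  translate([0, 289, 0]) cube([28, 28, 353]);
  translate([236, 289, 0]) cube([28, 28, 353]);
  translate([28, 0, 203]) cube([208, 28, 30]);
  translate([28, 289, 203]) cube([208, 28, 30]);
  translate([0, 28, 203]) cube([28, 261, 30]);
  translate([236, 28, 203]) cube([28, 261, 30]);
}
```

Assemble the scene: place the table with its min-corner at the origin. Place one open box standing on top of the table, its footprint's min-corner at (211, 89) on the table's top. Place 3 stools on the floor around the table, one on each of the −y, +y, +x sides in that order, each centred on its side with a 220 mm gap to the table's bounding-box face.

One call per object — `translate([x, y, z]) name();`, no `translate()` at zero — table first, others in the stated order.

table();
translate([211, 89, 681]) open_box();
translate([699, -537, 0]) stool();
translate([699, 893, 0]) stool();
translate([1882, 178, 0]) stool();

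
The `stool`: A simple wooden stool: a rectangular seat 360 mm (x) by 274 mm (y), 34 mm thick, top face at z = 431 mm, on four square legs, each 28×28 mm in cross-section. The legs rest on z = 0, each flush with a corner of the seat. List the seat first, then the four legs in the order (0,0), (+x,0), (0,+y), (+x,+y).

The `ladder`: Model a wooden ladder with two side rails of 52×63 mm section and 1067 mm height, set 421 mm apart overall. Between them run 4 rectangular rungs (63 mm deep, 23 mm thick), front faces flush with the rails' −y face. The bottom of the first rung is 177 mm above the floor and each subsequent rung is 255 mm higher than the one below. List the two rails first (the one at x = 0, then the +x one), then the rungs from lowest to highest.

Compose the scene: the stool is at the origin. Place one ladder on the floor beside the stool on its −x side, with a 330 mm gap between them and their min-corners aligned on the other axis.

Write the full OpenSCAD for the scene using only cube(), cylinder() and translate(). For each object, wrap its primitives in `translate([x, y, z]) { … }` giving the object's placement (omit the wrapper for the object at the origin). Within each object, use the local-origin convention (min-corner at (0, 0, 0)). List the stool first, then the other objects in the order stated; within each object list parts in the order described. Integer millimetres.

translate([0, 0, 397]) cube([360, 274, 34]);
cube([28, 28, 397]);
translate([332, 0, 0]) cube([28, 28, 397]);
translate([0, 246, 0]) cube([28, 28, 397]);
translate([332, 246, 0]) cube([28, 28, 397]);
translate([-751, 0, 0]) {
  cube([52, 63, 1067]);
  translate([369, 0, 0]) cube([52, 63, 1067]);
  translate([52, 0, 177]) cube([317, 63, 23]);
  translate([52, 0, 432]) cube([317, 63, 23]);
  translate([52, 0, 687]) cube([317, 63, 23]);
  translate([52, 0, 942]) cube([317, 63, 23]);
}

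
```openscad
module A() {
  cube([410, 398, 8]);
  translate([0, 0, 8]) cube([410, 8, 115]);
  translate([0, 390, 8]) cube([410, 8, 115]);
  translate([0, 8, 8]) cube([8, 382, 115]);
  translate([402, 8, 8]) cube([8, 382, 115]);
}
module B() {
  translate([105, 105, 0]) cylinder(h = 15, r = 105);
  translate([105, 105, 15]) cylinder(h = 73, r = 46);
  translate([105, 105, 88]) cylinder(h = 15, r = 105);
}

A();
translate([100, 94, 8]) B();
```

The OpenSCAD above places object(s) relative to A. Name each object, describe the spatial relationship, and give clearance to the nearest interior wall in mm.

A is an open box. B is a spool. The spool sits inside the open box, centred. The clearance to the nearest interior wall is 86 mm.

Clearances: x = 92, y = 86; minimum 86 mm.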